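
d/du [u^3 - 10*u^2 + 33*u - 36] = 3*u^2 - 20*u + 33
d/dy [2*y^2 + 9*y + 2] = 4*y + 9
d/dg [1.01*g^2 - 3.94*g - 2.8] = 2.02*g - 3.94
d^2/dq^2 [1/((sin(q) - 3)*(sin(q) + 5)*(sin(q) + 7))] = (-9*sin(q)^6 - 99*sin(q)^5 - 310*sin(q)^4 - 774*sin(q)^3 - 3301*sin(q)^2 + 681*sin(q) + 1892)/((sin(q) - 3)^3*(sin(q) + 5)^3*(sin(q) + 7)^3)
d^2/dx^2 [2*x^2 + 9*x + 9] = 4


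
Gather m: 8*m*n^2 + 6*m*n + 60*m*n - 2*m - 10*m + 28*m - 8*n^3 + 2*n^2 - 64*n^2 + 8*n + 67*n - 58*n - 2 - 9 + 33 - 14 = m*(8*n^2 + 66*n + 16) - 8*n^3 - 62*n^2 + 17*n + 8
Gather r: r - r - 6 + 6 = 0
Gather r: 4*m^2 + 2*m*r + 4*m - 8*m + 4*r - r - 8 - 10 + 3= 4*m^2 - 4*m + r*(2*m + 3) - 15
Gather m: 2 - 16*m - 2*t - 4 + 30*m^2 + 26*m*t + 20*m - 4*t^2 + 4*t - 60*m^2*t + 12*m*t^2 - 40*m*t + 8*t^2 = m^2*(30 - 60*t) + m*(12*t^2 - 14*t + 4) + 4*t^2 + 2*t - 2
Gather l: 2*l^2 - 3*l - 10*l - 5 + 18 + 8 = 2*l^2 - 13*l + 21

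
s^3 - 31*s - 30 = (s - 6)*(s + 1)*(s + 5)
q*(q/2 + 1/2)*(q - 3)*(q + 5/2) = q^4/2 + q^3/4 - 4*q^2 - 15*q/4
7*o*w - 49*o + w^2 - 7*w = (7*o + w)*(w - 7)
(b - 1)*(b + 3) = b^2 + 2*b - 3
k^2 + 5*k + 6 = (k + 2)*(k + 3)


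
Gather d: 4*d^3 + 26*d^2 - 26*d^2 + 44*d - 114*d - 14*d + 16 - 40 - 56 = 4*d^3 - 84*d - 80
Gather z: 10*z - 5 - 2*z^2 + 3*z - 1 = -2*z^2 + 13*z - 6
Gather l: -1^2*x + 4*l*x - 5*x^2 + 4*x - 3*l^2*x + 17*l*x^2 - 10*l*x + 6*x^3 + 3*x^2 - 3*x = -3*l^2*x + l*(17*x^2 - 6*x) + 6*x^3 - 2*x^2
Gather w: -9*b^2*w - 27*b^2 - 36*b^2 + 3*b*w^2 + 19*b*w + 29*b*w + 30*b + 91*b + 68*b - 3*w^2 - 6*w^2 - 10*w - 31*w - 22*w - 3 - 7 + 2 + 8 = -63*b^2 + 189*b + w^2*(3*b - 9) + w*(-9*b^2 + 48*b - 63)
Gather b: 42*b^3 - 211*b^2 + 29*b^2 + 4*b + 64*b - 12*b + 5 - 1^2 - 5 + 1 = 42*b^3 - 182*b^2 + 56*b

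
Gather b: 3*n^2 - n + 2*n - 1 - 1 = 3*n^2 + n - 2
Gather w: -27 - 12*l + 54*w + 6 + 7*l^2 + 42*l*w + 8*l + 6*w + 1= 7*l^2 - 4*l + w*(42*l + 60) - 20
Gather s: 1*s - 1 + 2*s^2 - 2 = 2*s^2 + s - 3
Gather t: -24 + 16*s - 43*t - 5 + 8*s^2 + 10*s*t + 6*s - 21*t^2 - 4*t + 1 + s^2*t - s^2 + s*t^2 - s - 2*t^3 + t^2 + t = 7*s^2 + 21*s - 2*t^3 + t^2*(s - 20) + t*(s^2 + 10*s - 46) - 28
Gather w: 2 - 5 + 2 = -1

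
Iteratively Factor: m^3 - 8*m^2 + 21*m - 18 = (m - 3)*(m^2 - 5*m + 6) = (m - 3)^2*(m - 2)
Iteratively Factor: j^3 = (j)*(j^2) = j^2*(j)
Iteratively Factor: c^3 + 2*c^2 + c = (c)*(c^2 + 2*c + 1) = c*(c + 1)*(c + 1)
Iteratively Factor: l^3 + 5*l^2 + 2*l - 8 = (l - 1)*(l^2 + 6*l + 8) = (l - 1)*(l + 4)*(l + 2)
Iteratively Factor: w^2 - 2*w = (w - 2)*(w)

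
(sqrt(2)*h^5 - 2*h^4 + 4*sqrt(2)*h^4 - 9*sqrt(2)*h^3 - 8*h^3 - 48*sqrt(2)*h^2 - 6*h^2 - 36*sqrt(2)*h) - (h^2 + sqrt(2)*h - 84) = sqrt(2)*h^5 - 2*h^4 + 4*sqrt(2)*h^4 - 9*sqrt(2)*h^3 - 8*h^3 - 48*sqrt(2)*h^2 - 7*h^2 - 37*sqrt(2)*h + 84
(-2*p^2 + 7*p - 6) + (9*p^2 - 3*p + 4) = 7*p^2 + 4*p - 2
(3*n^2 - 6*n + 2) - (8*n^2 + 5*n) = -5*n^2 - 11*n + 2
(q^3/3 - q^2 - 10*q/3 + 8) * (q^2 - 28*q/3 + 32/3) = q^5/3 - 37*q^4/9 + 86*q^3/9 + 256*q^2/9 - 992*q/9 + 256/3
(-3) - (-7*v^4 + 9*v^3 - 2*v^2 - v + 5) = 7*v^4 - 9*v^3 + 2*v^2 + v - 8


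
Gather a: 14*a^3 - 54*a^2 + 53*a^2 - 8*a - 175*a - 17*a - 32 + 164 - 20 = 14*a^3 - a^2 - 200*a + 112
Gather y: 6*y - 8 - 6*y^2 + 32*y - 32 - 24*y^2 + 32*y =-30*y^2 + 70*y - 40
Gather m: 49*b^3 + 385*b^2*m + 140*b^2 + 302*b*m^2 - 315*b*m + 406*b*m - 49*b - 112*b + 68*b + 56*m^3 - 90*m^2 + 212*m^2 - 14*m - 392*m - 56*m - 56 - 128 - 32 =49*b^3 + 140*b^2 - 93*b + 56*m^3 + m^2*(302*b + 122) + m*(385*b^2 + 91*b - 462) - 216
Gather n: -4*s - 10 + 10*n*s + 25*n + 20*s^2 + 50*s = n*(10*s + 25) + 20*s^2 + 46*s - 10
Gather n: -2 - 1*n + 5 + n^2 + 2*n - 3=n^2 + n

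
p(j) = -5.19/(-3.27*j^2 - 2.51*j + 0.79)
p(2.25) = 0.24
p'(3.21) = -0.07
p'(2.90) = -0.10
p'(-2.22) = 0.66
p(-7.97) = 0.03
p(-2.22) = 0.53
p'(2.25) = -0.19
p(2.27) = 0.24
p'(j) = -5.19*(6.54*j + 2.51)/(-3.27*j^2 - 2.51*j + 0.79)^2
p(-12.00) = 0.01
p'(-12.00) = 0.00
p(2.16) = 0.26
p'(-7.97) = 0.01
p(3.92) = 0.09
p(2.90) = 0.15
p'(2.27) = -0.19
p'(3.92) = -0.04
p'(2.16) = -0.22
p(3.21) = 0.13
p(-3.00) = 0.25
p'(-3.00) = 0.20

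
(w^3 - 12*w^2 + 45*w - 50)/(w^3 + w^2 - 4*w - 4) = (w^2 - 10*w + 25)/(w^2 + 3*w + 2)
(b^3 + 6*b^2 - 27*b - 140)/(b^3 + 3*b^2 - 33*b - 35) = (b + 4)/(b + 1)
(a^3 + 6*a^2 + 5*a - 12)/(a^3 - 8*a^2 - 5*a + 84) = (a^2 + 3*a - 4)/(a^2 - 11*a + 28)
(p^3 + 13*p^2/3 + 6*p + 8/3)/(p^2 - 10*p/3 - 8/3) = (3*p^3 + 13*p^2 + 18*p + 8)/(3*p^2 - 10*p - 8)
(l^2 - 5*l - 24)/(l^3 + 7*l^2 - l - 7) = (l^2 - 5*l - 24)/(l^3 + 7*l^2 - l - 7)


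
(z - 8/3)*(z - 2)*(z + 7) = z^3 + 7*z^2/3 - 82*z/3 + 112/3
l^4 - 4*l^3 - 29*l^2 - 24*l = l*(l - 8)*(l + 1)*(l + 3)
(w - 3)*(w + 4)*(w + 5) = w^3 + 6*w^2 - 7*w - 60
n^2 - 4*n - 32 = (n - 8)*(n + 4)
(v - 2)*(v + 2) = v^2 - 4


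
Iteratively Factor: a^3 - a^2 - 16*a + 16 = (a - 4)*(a^2 + 3*a - 4) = (a - 4)*(a - 1)*(a + 4)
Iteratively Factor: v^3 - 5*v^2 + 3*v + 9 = (v + 1)*(v^2 - 6*v + 9) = (v - 3)*(v + 1)*(v - 3)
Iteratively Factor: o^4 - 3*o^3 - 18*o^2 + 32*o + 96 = (o + 3)*(o^3 - 6*o^2 + 32) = (o + 2)*(o + 3)*(o^2 - 8*o + 16) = (o - 4)*(o + 2)*(o + 3)*(o - 4)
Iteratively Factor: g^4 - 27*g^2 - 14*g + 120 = (g - 5)*(g^3 + 5*g^2 - 2*g - 24) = (g - 5)*(g + 4)*(g^2 + g - 6) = (g - 5)*(g + 3)*(g + 4)*(g - 2)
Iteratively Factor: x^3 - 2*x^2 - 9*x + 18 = (x - 3)*(x^2 + x - 6) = (x - 3)*(x - 2)*(x + 3)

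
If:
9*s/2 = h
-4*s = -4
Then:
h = 9/2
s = 1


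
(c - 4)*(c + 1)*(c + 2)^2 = c^4 + c^3 - 12*c^2 - 28*c - 16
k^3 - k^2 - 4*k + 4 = (k - 2)*(k - 1)*(k + 2)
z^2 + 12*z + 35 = (z + 5)*(z + 7)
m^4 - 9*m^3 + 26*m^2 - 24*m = m*(m - 4)*(m - 3)*(m - 2)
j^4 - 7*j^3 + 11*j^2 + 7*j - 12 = (j - 4)*(j - 3)*(j - 1)*(j + 1)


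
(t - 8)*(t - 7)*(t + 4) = t^3 - 11*t^2 - 4*t + 224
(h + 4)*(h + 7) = h^2 + 11*h + 28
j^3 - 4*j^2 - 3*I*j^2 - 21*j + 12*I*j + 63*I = (j - 7)*(j + 3)*(j - 3*I)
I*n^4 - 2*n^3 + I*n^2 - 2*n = n*(n + I)*(n + 2*I)*(I*n + 1)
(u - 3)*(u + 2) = u^2 - u - 6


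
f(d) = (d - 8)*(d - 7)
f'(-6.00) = -27.00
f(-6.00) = 182.00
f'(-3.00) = -21.00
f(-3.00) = 110.00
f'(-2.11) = -19.22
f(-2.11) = 92.10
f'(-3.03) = -21.06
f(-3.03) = 110.63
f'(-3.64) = -22.28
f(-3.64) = 123.85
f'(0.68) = -13.64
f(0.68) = 46.26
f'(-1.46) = -17.92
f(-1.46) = 80.03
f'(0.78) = -13.44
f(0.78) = 44.91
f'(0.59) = -13.82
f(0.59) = 47.50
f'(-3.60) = -22.20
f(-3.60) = 122.96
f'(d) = 2*d - 15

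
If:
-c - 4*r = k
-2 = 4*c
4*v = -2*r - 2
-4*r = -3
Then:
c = -1/2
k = -5/2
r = 3/4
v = -7/8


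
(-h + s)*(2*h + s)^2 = -4*h^3 + 3*h*s^2 + s^3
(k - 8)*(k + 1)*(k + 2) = k^3 - 5*k^2 - 22*k - 16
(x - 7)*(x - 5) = x^2 - 12*x + 35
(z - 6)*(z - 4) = z^2 - 10*z + 24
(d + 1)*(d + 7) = d^2 + 8*d + 7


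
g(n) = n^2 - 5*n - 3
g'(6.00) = 7.00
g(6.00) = 3.00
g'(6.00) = 7.00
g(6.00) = 3.00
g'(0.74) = -3.52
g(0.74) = -6.15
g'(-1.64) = -8.28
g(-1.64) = 7.89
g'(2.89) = 0.78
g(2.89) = -9.10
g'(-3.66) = -12.32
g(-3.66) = 28.70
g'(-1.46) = -7.92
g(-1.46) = 6.43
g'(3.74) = 2.48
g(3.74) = -7.71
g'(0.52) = -3.96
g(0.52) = -5.33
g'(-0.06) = -5.12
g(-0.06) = -2.70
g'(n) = 2*n - 5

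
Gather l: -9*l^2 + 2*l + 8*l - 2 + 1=-9*l^2 + 10*l - 1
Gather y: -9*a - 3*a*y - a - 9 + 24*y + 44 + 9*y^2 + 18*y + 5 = -10*a + 9*y^2 + y*(42 - 3*a) + 40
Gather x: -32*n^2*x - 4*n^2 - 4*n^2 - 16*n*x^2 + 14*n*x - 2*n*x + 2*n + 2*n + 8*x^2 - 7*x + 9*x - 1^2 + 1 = -8*n^2 + 4*n + x^2*(8 - 16*n) + x*(-32*n^2 + 12*n + 2)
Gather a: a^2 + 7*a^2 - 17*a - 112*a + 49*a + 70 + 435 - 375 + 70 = 8*a^2 - 80*a + 200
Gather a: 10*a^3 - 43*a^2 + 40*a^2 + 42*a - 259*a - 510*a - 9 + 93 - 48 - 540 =10*a^3 - 3*a^2 - 727*a - 504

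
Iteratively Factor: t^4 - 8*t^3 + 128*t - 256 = (t + 4)*(t^3 - 12*t^2 + 48*t - 64) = (t - 4)*(t + 4)*(t^2 - 8*t + 16) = (t - 4)^2*(t + 4)*(t - 4)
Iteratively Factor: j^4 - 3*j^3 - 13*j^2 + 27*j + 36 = (j + 3)*(j^3 - 6*j^2 + 5*j + 12) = (j - 4)*(j + 3)*(j^2 - 2*j - 3) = (j - 4)*(j - 3)*(j + 3)*(j + 1)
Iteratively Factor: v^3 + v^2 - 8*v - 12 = (v + 2)*(v^2 - v - 6) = (v - 3)*(v + 2)*(v + 2)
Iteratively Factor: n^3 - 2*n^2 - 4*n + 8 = (n - 2)*(n^2 - 4) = (n - 2)*(n + 2)*(n - 2)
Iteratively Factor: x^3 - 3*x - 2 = (x + 1)*(x^2 - x - 2) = (x + 1)^2*(x - 2)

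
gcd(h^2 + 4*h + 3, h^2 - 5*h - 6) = h + 1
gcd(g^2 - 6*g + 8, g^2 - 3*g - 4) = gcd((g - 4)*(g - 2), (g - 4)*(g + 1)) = g - 4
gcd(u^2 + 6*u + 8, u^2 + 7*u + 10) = u + 2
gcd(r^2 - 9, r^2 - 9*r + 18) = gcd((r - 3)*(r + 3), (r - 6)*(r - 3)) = r - 3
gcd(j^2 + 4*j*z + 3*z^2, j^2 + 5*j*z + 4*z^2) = j + z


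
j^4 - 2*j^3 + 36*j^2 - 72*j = j*(j - 2)*(j - 6*I)*(j + 6*I)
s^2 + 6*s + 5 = (s + 1)*(s + 5)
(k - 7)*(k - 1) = k^2 - 8*k + 7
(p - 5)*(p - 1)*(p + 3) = p^3 - 3*p^2 - 13*p + 15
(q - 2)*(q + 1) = q^2 - q - 2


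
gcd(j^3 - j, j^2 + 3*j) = j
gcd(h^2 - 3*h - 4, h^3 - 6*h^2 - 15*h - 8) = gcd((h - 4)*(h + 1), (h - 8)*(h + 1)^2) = h + 1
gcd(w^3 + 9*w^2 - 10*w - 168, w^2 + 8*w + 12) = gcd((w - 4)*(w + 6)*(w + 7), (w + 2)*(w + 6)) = w + 6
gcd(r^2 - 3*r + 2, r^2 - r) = r - 1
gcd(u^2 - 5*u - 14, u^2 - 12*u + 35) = u - 7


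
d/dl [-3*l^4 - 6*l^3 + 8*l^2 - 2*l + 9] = -12*l^3 - 18*l^2 + 16*l - 2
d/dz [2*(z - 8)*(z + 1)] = 4*z - 14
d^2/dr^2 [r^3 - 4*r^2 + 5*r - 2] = 6*r - 8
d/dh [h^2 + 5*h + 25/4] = 2*h + 5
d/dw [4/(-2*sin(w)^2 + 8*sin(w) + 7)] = 16*(sin(w) - 2)*cos(w)/(8*sin(w) + cos(2*w) + 6)^2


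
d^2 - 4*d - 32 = (d - 8)*(d + 4)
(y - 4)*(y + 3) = y^2 - y - 12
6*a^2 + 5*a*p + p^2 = (2*a + p)*(3*a + p)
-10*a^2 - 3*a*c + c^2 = (-5*a + c)*(2*a + c)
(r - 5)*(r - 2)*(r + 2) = r^3 - 5*r^2 - 4*r + 20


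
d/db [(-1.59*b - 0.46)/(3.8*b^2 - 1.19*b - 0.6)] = (6.042*b^2 + 3.496*b + 0.4066)/(14.44*b^4 - 9.044*b^3 - 3.1439*b^2 + 1.428*b + 0.36)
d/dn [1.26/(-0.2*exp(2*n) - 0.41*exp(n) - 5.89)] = (0.504*exp(n) + 0.5166)*exp(n)/(0.2*exp(2*n) + 0.41*exp(n) + 5.89)^2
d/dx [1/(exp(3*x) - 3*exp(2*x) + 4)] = 3*(2 - exp(x))*exp(2*x)/(exp(3*x) - 3*exp(2*x) + 4)^2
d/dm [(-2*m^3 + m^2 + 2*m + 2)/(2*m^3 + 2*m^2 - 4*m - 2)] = (-3*m^4 + 4*m^3 - 4*m^2 - 6*m + 2)/(2*(m^6 + 2*m^5 - 3*m^4 - 6*m^3 + 2*m^2 + 4*m + 1))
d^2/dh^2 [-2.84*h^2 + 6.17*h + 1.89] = -5.68000000000000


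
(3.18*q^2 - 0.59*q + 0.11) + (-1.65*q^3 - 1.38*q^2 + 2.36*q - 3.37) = -1.65*q^3 + 1.8*q^2 + 1.77*q - 3.26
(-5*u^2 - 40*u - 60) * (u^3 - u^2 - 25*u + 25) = -5*u^5 - 35*u^4 + 105*u^3 + 935*u^2 + 500*u - 1500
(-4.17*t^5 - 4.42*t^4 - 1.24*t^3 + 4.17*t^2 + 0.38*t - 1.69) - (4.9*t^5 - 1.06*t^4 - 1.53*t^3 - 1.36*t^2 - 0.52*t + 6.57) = -9.07*t^5 - 3.36*t^4 + 0.29*t^3 + 5.53*t^2 + 0.9*t - 8.26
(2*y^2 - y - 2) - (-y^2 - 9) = 3*y^2 - y + 7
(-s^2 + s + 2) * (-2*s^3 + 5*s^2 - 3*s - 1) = 2*s^5 - 7*s^4 + 4*s^3 + 8*s^2 - 7*s - 2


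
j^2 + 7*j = j*(j + 7)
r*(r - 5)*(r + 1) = r^3 - 4*r^2 - 5*r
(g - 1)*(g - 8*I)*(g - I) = g^3 - g^2 - 9*I*g^2 - 8*g + 9*I*g + 8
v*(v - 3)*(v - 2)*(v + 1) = v^4 - 4*v^3 + v^2 + 6*v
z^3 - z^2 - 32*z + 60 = (z - 5)*(z - 2)*(z + 6)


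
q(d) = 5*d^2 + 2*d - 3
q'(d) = 10*d + 2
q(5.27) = 146.40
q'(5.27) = 54.70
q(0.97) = 3.64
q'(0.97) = 11.70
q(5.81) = 177.40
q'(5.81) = 60.10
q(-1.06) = 0.50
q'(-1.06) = -8.60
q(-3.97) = 67.86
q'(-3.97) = -37.70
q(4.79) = 121.30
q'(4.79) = 49.90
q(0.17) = -2.52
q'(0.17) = 3.70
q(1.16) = 6.05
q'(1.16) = 13.60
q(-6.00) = 165.00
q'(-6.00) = -58.00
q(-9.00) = 384.00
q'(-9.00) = -88.00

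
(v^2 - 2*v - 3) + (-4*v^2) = -3*v^2 - 2*v - 3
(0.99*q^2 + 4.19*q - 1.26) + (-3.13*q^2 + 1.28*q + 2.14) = -2.14*q^2 + 5.47*q + 0.88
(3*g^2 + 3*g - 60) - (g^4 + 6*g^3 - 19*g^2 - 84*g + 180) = -g^4 - 6*g^3 + 22*g^2 + 87*g - 240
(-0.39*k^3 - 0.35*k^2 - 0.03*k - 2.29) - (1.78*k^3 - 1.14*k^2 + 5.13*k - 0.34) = -2.17*k^3 + 0.79*k^2 - 5.16*k - 1.95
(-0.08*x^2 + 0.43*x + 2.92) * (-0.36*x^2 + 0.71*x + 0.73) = 0.0288*x^4 - 0.2116*x^3 - 0.8043*x^2 + 2.3871*x + 2.1316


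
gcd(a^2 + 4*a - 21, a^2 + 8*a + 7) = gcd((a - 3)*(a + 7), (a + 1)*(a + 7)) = a + 7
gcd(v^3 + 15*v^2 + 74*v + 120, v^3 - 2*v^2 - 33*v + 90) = v + 6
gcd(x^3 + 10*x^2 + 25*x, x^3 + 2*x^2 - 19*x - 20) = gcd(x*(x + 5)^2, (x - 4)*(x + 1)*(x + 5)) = x + 5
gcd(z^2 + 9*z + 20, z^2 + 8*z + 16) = z + 4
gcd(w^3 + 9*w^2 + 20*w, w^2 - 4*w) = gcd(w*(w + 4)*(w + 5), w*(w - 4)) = w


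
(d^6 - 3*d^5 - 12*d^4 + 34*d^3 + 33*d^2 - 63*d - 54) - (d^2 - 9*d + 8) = d^6 - 3*d^5 - 12*d^4 + 34*d^3 + 32*d^2 - 54*d - 62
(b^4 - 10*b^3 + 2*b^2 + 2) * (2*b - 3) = 2*b^5 - 23*b^4 + 34*b^3 - 6*b^2 + 4*b - 6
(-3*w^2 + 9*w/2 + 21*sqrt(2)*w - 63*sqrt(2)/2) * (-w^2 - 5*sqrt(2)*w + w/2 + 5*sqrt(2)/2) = 3*w^4 - 6*sqrt(2)*w^3 - 6*w^3 - 831*w^2/4 + 12*sqrt(2)*w^2 - 9*sqrt(2)*w/2 + 420*w - 315/2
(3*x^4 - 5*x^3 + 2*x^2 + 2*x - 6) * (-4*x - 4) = -12*x^5 + 8*x^4 + 12*x^3 - 16*x^2 + 16*x + 24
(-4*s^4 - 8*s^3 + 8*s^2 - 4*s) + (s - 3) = -4*s^4 - 8*s^3 + 8*s^2 - 3*s - 3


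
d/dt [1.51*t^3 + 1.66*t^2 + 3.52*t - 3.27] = 4.53*t^2 + 3.32*t + 3.52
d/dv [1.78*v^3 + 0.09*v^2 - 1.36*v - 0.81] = 5.34*v^2 + 0.18*v - 1.36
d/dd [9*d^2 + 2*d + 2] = 18*d + 2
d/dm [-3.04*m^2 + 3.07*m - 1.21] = 3.07 - 6.08*m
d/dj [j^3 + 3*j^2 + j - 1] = 3*j^2 + 6*j + 1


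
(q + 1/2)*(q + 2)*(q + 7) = q^3 + 19*q^2/2 + 37*q/2 + 7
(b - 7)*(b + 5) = b^2 - 2*b - 35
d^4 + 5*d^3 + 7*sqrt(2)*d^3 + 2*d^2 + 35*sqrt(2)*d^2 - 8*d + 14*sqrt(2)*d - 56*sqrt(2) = (d - 1)*(d + 2)*(d + 4)*(d + 7*sqrt(2))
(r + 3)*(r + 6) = r^2 + 9*r + 18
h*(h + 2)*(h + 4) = h^3 + 6*h^2 + 8*h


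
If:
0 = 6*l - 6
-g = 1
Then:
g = -1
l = 1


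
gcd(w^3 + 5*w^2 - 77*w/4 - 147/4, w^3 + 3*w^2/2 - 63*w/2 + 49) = w^2 + 7*w/2 - 49/2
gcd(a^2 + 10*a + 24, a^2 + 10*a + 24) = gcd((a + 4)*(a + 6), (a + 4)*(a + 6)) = a^2 + 10*a + 24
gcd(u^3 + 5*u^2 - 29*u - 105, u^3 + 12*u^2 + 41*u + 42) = u^2 + 10*u + 21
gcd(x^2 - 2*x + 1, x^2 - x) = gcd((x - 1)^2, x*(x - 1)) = x - 1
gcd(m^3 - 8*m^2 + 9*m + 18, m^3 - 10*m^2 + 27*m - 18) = m^2 - 9*m + 18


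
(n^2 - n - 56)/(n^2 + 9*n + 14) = (n - 8)/(n + 2)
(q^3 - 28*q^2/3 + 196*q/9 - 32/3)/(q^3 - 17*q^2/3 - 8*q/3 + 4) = (q - 8/3)/(q + 1)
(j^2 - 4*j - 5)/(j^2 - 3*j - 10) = (j + 1)/(j + 2)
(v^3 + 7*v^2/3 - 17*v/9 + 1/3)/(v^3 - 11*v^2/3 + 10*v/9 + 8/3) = (9*v^3 + 21*v^2 - 17*v + 3)/(9*v^3 - 33*v^2 + 10*v + 24)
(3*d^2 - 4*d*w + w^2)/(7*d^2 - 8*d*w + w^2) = (-3*d + w)/(-7*d + w)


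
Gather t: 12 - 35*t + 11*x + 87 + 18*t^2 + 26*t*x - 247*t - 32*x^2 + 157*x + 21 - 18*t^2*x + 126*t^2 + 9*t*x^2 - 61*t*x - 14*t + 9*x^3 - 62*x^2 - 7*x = t^2*(144 - 18*x) + t*(9*x^2 - 35*x - 296) + 9*x^3 - 94*x^2 + 161*x + 120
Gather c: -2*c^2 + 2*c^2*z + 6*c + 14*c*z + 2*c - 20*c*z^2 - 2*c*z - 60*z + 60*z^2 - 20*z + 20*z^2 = c^2*(2*z - 2) + c*(-20*z^2 + 12*z + 8) + 80*z^2 - 80*z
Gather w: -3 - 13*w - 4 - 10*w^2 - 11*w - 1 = -10*w^2 - 24*w - 8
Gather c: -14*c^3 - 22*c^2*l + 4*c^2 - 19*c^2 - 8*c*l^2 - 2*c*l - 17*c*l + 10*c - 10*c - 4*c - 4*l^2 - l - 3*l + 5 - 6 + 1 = -14*c^3 + c^2*(-22*l - 15) + c*(-8*l^2 - 19*l - 4) - 4*l^2 - 4*l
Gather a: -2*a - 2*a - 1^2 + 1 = -4*a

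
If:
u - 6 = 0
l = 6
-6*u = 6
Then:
No Solution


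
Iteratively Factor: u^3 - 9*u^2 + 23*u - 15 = (u - 1)*(u^2 - 8*u + 15) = (u - 3)*(u - 1)*(u - 5)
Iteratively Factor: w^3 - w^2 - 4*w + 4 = (w - 1)*(w^2 - 4) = (w - 2)*(w - 1)*(w + 2)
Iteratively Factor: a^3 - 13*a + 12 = (a - 1)*(a^2 + a - 12) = (a - 1)*(a + 4)*(a - 3)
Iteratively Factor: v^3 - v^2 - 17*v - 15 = (v + 1)*(v^2 - 2*v - 15) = (v + 1)*(v + 3)*(v - 5)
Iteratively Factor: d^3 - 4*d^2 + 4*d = (d - 2)*(d^2 - 2*d) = (d - 2)^2*(d)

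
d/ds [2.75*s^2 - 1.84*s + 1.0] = 5.5*s - 1.84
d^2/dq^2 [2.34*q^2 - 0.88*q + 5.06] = 4.68000000000000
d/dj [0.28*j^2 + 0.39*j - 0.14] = 0.56*j + 0.39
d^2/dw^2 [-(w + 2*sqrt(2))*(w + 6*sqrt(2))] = -2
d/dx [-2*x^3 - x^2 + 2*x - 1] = -6*x^2 - 2*x + 2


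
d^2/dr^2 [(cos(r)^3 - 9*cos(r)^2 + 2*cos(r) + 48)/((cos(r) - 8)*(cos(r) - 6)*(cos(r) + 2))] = 3*(sin(r)^2 - 6*cos(r) + 1)/(cos(r) - 6)^3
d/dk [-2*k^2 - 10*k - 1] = -4*k - 10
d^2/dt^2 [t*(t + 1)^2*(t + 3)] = 12*t^2 + 30*t + 14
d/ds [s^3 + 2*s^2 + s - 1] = 3*s^2 + 4*s + 1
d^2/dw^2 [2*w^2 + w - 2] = 4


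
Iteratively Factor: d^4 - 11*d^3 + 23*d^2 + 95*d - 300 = (d + 3)*(d^3 - 14*d^2 + 65*d - 100) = (d - 5)*(d + 3)*(d^2 - 9*d + 20) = (d - 5)^2*(d + 3)*(d - 4)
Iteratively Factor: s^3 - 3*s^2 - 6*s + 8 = (s + 2)*(s^2 - 5*s + 4) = (s - 1)*(s + 2)*(s - 4)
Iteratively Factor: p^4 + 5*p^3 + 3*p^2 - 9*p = (p + 3)*(p^3 + 2*p^2 - 3*p) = (p + 3)^2*(p^2 - p) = p*(p + 3)^2*(p - 1)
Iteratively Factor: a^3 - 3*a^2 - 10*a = (a - 5)*(a^2 + 2*a) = a*(a - 5)*(a + 2)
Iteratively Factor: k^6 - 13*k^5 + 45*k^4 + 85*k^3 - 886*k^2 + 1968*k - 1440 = (k - 3)*(k^5 - 10*k^4 + 15*k^3 + 130*k^2 - 496*k + 480) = (k - 3)*(k - 2)*(k^4 - 8*k^3 - k^2 + 128*k - 240) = (k - 3)*(k - 2)*(k + 4)*(k^3 - 12*k^2 + 47*k - 60) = (k - 4)*(k - 3)*(k - 2)*(k + 4)*(k^2 - 8*k + 15) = (k - 5)*(k - 4)*(k - 3)*(k - 2)*(k + 4)*(k - 3)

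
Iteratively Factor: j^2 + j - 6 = (j - 2)*(j + 3)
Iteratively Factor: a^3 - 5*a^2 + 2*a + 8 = (a - 4)*(a^2 - a - 2) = (a - 4)*(a - 2)*(a + 1)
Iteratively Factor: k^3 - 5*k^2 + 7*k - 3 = (k - 1)*(k^2 - 4*k + 3) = (k - 3)*(k - 1)*(k - 1)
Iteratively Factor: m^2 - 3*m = (m)*(m - 3)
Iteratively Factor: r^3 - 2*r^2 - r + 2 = (r - 1)*(r^2 - r - 2) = (r - 1)*(r + 1)*(r - 2)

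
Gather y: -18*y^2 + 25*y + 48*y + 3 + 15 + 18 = -18*y^2 + 73*y + 36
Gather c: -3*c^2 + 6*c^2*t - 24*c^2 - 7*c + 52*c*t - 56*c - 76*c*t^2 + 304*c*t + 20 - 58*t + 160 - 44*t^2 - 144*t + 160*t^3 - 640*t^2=c^2*(6*t - 27) + c*(-76*t^2 + 356*t - 63) + 160*t^3 - 684*t^2 - 202*t + 180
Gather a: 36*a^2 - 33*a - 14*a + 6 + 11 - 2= 36*a^2 - 47*a + 15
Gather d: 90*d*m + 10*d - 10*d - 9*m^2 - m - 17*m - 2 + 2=90*d*m - 9*m^2 - 18*m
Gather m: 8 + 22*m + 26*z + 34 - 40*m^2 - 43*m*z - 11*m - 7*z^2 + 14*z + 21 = -40*m^2 + m*(11 - 43*z) - 7*z^2 + 40*z + 63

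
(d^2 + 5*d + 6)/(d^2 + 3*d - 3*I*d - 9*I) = (d + 2)/(d - 3*I)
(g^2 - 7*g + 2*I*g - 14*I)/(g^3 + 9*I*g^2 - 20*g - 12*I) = (g - 7)/(g^2 + 7*I*g - 6)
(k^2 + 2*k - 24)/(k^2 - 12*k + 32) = (k + 6)/(k - 8)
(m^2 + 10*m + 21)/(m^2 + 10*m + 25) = (m^2 + 10*m + 21)/(m^2 + 10*m + 25)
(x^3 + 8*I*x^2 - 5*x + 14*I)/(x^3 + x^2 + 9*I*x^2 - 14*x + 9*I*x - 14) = (x - I)/(x + 1)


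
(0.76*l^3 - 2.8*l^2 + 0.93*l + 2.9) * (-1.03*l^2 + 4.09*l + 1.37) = -0.7828*l^5 + 5.9924*l^4 - 11.3687*l^3 - 3.0193*l^2 + 13.1351*l + 3.973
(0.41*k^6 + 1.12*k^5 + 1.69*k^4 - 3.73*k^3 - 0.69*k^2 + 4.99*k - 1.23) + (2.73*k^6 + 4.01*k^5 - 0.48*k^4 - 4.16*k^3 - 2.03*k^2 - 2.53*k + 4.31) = 3.14*k^6 + 5.13*k^5 + 1.21*k^4 - 7.89*k^3 - 2.72*k^2 + 2.46*k + 3.08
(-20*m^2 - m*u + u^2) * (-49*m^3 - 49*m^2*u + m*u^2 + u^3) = 980*m^5 + 1029*m^4*u - 20*m^3*u^2 - 70*m^2*u^3 + u^5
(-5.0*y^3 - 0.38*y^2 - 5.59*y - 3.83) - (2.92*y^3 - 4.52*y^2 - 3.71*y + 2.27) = -7.92*y^3 + 4.14*y^2 - 1.88*y - 6.1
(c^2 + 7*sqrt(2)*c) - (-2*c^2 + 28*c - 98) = 3*c^2 - 28*c + 7*sqrt(2)*c + 98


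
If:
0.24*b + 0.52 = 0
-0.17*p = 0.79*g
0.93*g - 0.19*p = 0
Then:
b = -2.17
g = 0.00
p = 0.00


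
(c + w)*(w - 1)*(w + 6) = c*w^2 + 5*c*w - 6*c + w^3 + 5*w^2 - 6*w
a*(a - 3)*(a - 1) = a^3 - 4*a^2 + 3*a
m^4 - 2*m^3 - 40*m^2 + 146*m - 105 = (m - 5)*(m - 3)*(m - 1)*(m + 7)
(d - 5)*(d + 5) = d^2 - 25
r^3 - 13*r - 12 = (r - 4)*(r + 1)*(r + 3)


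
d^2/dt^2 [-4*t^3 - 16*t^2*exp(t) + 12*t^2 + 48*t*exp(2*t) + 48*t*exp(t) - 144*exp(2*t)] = -16*t^2*exp(t) + 192*t*exp(2*t) - 16*t*exp(t) - 24*t - 384*exp(2*t) + 64*exp(t) + 24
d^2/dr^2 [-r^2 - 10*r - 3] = -2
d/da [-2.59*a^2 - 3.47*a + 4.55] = -5.18*a - 3.47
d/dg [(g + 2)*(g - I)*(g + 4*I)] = 3*g^2 + g*(4 + 6*I) + 4 + 6*I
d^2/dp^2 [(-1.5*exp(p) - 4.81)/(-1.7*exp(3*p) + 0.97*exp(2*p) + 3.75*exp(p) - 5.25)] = (17.34*exp(6*p) + 117.6876*exp(5*p) - 47.58724*exp(4*p) - 222.718334*exp(3*p) - 288.041625*exp(2*p) + 195.151575*exp(p) + 136.040625)*exp(p)/(4.913*exp(9*p) - 8.4099*exp(8*p) - 27.71391*exp(7*p) + 81.707327*exp(6*p) + 9.19012500000001*exp(5*p) - 226.9152*exp(4*p) + 202.415625*exp(3*p) + 141.2775*exp(2*p) - 310.078125*exp(p) + 144.703125)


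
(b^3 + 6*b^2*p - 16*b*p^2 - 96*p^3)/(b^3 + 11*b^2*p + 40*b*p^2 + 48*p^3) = (b^2 + 2*b*p - 24*p^2)/(b^2 + 7*b*p + 12*p^2)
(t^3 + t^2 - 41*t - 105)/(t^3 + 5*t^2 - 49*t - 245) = (t + 3)/(t + 7)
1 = 1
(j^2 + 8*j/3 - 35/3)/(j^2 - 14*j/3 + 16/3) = (3*j^2 + 8*j - 35)/(3*j^2 - 14*j + 16)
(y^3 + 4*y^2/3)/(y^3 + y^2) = (y + 4/3)/(y + 1)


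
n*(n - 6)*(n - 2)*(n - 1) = n^4 - 9*n^3 + 20*n^2 - 12*n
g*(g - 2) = g^2 - 2*g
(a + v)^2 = a^2 + 2*a*v + v^2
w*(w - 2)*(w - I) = w^3 - 2*w^2 - I*w^2 + 2*I*w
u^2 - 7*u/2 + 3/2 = (u - 3)*(u - 1/2)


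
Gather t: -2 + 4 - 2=0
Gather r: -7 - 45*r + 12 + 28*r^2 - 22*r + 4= 28*r^2 - 67*r + 9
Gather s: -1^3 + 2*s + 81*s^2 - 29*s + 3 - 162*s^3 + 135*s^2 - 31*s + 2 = -162*s^3 + 216*s^2 - 58*s + 4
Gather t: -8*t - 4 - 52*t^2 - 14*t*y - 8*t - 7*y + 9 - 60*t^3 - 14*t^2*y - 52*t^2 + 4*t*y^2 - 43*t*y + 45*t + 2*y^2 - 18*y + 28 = -60*t^3 + t^2*(-14*y - 104) + t*(4*y^2 - 57*y + 29) + 2*y^2 - 25*y + 33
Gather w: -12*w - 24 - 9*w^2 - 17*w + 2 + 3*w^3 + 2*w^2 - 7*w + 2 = 3*w^3 - 7*w^2 - 36*w - 20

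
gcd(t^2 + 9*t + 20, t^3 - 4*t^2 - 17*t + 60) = t + 4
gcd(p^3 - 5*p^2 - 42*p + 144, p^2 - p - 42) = p + 6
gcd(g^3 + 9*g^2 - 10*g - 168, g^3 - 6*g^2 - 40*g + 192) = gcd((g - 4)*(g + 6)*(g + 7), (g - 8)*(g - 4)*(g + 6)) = g^2 + 2*g - 24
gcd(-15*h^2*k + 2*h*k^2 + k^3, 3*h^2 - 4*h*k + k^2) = 3*h - k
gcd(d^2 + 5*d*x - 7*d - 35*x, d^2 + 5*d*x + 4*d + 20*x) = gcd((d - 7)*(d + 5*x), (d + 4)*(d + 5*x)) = d + 5*x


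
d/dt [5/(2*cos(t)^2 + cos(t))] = 5*(sin(t)/cos(t)^2 + 4*tan(t))/(2*cos(t) + 1)^2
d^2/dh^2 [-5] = 0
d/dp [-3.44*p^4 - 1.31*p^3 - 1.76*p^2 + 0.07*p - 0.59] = -13.76*p^3 - 3.93*p^2 - 3.52*p + 0.07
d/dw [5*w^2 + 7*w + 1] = 10*w + 7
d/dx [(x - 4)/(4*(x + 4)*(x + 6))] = (-x^2 + 8*x + 64)/(4*(x^4 + 20*x^3 + 148*x^2 + 480*x + 576))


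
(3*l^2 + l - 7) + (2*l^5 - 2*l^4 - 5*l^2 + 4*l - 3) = 2*l^5 - 2*l^4 - 2*l^2 + 5*l - 10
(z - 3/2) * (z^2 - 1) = z^3 - 3*z^2/2 - z + 3/2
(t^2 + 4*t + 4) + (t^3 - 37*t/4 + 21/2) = t^3 + t^2 - 21*t/4 + 29/2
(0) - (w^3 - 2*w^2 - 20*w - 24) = -w^3 + 2*w^2 + 20*w + 24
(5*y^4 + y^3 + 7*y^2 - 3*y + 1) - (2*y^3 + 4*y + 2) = 5*y^4 - y^3 + 7*y^2 - 7*y - 1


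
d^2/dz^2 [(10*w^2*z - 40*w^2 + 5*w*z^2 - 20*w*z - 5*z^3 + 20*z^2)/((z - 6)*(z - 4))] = 20*(w^2 + 3*w - 18)/(z^3 - 18*z^2 + 108*z - 216)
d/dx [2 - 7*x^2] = -14*x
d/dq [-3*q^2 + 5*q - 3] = 5 - 6*q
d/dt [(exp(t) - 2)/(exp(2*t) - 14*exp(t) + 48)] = (-2*(exp(t) - 7)*(exp(t) - 2) + exp(2*t) - 14*exp(t) + 48)*exp(t)/(exp(2*t) - 14*exp(t) + 48)^2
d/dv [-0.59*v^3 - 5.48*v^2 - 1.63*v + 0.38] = -1.77*v^2 - 10.96*v - 1.63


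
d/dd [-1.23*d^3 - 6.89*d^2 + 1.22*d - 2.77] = -3.69*d^2 - 13.78*d + 1.22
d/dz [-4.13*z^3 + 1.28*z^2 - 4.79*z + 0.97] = -12.39*z^2 + 2.56*z - 4.79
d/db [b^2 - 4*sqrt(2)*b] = 2*b - 4*sqrt(2)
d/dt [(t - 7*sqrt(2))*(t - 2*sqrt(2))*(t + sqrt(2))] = 3*t^2 - 16*sqrt(2)*t + 10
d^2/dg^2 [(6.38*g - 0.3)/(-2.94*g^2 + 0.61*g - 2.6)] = (-(5.88*g - 0.61)*(6.38*g - 0.3)*(11.76*g - 1.22) + (112.5432*g - 9.5476)*(2.94*g^2 - 0.61*g + 2.6))/(2.94*g^2 - 0.61*g + 2.6)^3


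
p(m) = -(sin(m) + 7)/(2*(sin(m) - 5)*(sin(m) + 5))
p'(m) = -cos(m)/(2*(sin(m) - 5)*(sin(m) + 5)) + (sin(m) + 7)*cos(m)/(2*(sin(m) - 5)*(sin(m) + 5)^2) + (sin(m) + 7)*cos(m)/(2*(sin(m) - 5)^2*(sin(m) + 5))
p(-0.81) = 0.13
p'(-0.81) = 0.01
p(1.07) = 0.16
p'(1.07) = 0.02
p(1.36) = 0.17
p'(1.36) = 0.01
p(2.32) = 0.16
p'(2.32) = -0.02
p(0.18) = 0.14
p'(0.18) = 0.02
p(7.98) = 0.17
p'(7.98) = -0.00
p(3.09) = 0.14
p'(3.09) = -0.02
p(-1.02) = 0.13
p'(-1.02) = 0.01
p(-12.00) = 0.15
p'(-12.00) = 0.02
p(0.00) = 0.14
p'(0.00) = 0.02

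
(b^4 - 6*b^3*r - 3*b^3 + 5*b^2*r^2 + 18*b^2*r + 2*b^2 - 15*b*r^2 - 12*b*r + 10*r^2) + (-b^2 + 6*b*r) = b^4 - 6*b^3*r - 3*b^3 + 5*b^2*r^2 + 18*b^2*r + b^2 - 15*b*r^2 - 6*b*r + 10*r^2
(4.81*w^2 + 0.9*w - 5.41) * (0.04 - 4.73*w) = -22.7513*w^3 - 4.0646*w^2 + 25.6253*w - 0.2164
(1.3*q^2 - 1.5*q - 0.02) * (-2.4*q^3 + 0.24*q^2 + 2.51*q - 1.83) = -3.12*q^5 + 3.912*q^4 + 2.951*q^3 - 6.1488*q^2 + 2.6948*q + 0.0366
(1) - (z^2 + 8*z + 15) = -z^2 - 8*z - 14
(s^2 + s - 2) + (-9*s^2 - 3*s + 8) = -8*s^2 - 2*s + 6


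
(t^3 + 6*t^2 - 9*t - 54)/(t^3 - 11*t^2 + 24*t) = (t^2 + 9*t + 18)/(t*(t - 8))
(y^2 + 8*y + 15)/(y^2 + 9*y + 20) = (y + 3)/(y + 4)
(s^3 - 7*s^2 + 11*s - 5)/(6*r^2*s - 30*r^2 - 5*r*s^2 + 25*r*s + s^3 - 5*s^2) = (s^2 - 2*s + 1)/(6*r^2 - 5*r*s + s^2)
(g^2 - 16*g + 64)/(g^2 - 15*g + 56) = (g - 8)/(g - 7)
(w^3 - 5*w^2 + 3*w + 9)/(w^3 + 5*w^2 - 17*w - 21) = (w - 3)/(w + 7)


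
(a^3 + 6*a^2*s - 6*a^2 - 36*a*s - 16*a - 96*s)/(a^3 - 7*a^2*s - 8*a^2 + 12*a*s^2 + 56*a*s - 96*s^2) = (a^2 + 6*a*s + 2*a + 12*s)/(a^2 - 7*a*s + 12*s^2)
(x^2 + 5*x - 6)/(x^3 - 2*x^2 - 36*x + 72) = (x - 1)/(x^2 - 8*x + 12)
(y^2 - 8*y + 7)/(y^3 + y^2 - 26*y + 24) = (y - 7)/(y^2 + 2*y - 24)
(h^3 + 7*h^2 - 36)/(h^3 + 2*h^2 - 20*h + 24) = (h + 3)/(h - 2)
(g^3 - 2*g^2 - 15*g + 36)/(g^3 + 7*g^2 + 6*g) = (g^3 - 2*g^2 - 15*g + 36)/(g*(g^2 + 7*g + 6))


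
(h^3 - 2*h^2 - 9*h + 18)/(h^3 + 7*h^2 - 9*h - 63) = (h - 2)/(h + 7)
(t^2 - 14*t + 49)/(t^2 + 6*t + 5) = (t^2 - 14*t + 49)/(t^2 + 6*t + 5)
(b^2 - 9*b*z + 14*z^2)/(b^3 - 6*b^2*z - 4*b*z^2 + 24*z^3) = (-b + 7*z)/(-b^2 + 4*b*z + 12*z^2)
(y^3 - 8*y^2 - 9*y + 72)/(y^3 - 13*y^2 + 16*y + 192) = (y - 3)/(y - 8)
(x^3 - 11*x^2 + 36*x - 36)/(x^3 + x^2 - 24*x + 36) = (x - 6)/(x + 6)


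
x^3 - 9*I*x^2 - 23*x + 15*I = (x - 5*I)*(x - 3*I)*(x - I)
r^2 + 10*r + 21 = (r + 3)*(r + 7)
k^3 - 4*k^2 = k^2*(k - 4)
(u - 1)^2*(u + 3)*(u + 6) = u^4 + 7*u^3 + u^2 - 27*u + 18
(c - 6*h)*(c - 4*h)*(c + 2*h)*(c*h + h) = c^4*h - 8*c^3*h^2 + c^3*h + 4*c^2*h^3 - 8*c^2*h^2 + 48*c*h^4 + 4*c*h^3 + 48*h^4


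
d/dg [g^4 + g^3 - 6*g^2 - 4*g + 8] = 4*g^3 + 3*g^2 - 12*g - 4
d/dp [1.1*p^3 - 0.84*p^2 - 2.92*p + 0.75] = 3.3*p^2 - 1.68*p - 2.92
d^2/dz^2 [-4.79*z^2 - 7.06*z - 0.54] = -9.58000000000000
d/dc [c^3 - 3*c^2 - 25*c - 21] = 3*c^2 - 6*c - 25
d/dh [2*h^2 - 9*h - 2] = 4*h - 9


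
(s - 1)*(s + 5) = s^2 + 4*s - 5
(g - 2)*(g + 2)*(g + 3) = g^3 + 3*g^2 - 4*g - 12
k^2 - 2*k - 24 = (k - 6)*(k + 4)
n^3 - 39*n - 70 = (n - 7)*(n + 2)*(n + 5)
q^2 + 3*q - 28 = (q - 4)*(q + 7)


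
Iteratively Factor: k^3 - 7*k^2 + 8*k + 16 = (k - 4)*(k^2 - 3*k - 4) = (k - 4)*(k + 1)*(k - 4)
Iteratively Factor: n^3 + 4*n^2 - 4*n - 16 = (n - 2)*(n^2 + 6*n + 8) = (n - 2)*(n + 2)*(n + 4)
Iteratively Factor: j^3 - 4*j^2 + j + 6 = (j - 2)*(j^2 - 2*j - 3) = (j - 2)*(j + 1)*(j - 3)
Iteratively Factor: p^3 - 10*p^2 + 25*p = (p - 5)*(p^2 - 5*p) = p*(p - 5)*(p - 5)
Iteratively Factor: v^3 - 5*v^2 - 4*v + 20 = (v + 2)*(v^2 - 7*v + 10) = (v - 5)*(v + 2)*(v - 2)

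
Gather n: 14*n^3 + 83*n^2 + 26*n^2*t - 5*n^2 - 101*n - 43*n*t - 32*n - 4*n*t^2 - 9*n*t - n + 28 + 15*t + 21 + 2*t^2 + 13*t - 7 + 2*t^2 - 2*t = 14*n^3 + n^2*(26*t + 78) + n*(-4*t^2 - 52*t - 134) + 4*t^2 + 26*t + 42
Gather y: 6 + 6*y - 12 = 6*y - 6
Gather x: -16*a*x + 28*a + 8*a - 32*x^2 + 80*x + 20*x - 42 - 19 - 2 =36*a - 32*x^2 + x*(100 - 16*a) - 63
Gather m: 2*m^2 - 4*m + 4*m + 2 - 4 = 2*m^2 - 2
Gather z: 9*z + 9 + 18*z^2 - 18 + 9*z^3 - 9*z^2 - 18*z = 9*z^3 + 9*z^2 - 9*z - 9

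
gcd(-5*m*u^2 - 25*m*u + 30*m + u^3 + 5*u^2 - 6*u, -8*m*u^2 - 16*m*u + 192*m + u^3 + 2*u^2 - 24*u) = u + 6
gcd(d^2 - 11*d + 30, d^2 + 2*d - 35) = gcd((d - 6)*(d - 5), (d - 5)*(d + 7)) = d - 5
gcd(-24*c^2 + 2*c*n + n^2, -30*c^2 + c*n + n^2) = 6*c + n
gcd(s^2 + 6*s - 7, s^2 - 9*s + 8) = s - 1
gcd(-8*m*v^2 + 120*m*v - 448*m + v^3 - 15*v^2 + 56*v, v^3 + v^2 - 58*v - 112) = v - 8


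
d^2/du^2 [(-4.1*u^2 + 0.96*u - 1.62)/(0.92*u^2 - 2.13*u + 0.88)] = (-3.5527136788005e-15*u^4 - 14.443632*u^3 + 11.689152*u^2 + 14.384016*u - 14.827684)/(0.778688*u^6 - 5.408496*u^5 + 14.75634*u^4 - 20.010285*u^3 + 14.11476*u^2 - 4.948416*u + 0.681472)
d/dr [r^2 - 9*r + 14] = 2*r - 9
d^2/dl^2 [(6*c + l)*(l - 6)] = 2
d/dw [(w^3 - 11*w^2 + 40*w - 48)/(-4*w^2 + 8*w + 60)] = (-w^4 + 4*w^3 + 63*w^2 - 426*w + 696)/(4*(w^4 - 4*w^3 - 26*w^2 + 60*w + 225))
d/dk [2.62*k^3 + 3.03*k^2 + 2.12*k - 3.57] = 7.86*k^2 + 6.06*k + 2.12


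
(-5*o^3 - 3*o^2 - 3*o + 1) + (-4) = -5*o^3 - 3*o^2 - 3*o - 3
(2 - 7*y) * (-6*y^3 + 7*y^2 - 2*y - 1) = 42*y^4 - 61*y^3 + 28*y^2 + 3*y - 2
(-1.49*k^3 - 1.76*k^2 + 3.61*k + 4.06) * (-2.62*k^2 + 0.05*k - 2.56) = 3.9038*k^5 + 4.5367*k^4 - 5.7318*k^3 - 5.9511*k^2 - 9.0386*k - 10.3936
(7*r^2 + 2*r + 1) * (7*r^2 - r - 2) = 49*r^4 + 7*r^3 - 9*r^2 - 5*r - 2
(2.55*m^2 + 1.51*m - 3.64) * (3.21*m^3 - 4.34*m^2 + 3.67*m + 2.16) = 8.1855*m^5 - 6.2199*m^4 - 8.8793*m^3 + 26.8473*m^2 - 10.0972*m - 7.8624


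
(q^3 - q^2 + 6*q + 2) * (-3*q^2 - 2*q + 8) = -3*q^5 + q^4 - 8*q^3 - 26*q^2 + 44*q + 16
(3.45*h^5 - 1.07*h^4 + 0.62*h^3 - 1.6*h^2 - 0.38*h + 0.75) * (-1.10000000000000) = -3.795*h^5 + 1.177*h^4 - 0.682*h^3 + 1.76*h^2 + 0.418*h - 0.825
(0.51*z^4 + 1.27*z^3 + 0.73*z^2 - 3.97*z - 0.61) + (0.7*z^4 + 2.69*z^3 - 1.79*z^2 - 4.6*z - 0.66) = 1.21*z^4 + 3.96*z^3 - 1.06*z^2 - 8.57*z - 1.27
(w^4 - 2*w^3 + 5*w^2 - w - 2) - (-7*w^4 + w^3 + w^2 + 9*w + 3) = 8*w^4 - 3*w^3 + 4*w^2 - 10*w - 5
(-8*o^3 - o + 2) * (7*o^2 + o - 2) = -56*o^5 - 8*o^4 + 9*o^3 + 13*o^2 + 4*o - 4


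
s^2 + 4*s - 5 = (s - 1)*(s + 5)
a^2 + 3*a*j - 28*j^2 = (a - 4*j)*(a + 7*j)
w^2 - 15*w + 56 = (w - 8)*(w - 7)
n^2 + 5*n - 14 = (n - 2)*(n + 7)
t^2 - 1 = (t - 1)*(t + 1)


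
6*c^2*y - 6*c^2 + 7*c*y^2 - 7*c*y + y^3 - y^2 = (c + y)*(6*c + y)*(y - 1)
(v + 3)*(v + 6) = v^2 + 9*v + 18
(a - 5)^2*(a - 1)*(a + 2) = a^4 - 9*a^3 + 13*a^2 + 45*a - 50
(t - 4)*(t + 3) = t^2 - t - 12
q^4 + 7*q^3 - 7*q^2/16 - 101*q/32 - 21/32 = (q - 3/4)*(q + 1/4)*(q + 1/2)*(q + 7)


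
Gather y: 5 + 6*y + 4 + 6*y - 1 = 12*y + 8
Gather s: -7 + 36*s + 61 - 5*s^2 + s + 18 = -5*s^2 + 37*s + 72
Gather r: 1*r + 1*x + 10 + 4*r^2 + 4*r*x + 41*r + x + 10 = 4*r^2 + r*(4*x + 42) + 2*x + 20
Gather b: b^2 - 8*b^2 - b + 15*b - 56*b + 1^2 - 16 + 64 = -7*b^2 - 42*b + 49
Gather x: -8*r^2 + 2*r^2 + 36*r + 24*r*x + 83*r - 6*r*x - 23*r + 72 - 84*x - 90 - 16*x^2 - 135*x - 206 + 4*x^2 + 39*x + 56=-6*r^2 + 96*r - 12*x^2 + x*(18*r - 180) - 168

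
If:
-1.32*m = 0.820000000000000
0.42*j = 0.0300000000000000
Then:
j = 0.07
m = -0.62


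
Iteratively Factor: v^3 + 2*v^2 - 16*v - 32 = (v - 4)*(v^2 + 6*v + 8) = (v - 4)*(v + 4)*(v + 2)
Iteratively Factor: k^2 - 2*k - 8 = (k + 2)*(k - 4)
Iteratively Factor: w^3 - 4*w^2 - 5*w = (w)*(w^2 - 4*w - 5) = w*(w - 5)*(w + 1)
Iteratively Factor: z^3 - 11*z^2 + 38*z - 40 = (z - 5)*(z^2 - 6*z + 8) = (z - 5)*(z - 2)*(z - 4)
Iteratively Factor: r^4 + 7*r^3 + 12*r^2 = (r + 4)*(r^3 + 3*r^2) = (r + 3)*(r + 4)*(r^2) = r*(r + 3)*(r + 4)*(r)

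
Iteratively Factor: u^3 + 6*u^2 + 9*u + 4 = (u + 1)*(u^2 + 5*u + 4) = (u + 1)^2*(u + 4)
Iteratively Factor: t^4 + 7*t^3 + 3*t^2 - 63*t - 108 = (t + 3)*(t^3 + 4*t^2 - 9*t - 36) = (t - 3)*(t + 3)*(t^2 + 7*t + 12) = (t - 3)*(t + 3)*(t + 4)*(t + 3)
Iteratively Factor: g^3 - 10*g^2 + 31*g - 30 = (g - 3)*(g^2 - 7*g + 10) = (g - 5)*(g - 3)*(g - 2)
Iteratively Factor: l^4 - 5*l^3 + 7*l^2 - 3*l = (l)*(l^3 - 5*l^2 + 7*l - 3) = l*(l - 3)*(l^2 - 2*l + 1) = l*(l - 3)*(l - 1)*(l - 1)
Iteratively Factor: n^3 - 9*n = (n)*(n^2 - 9) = n*(n + 3)*(n - 3)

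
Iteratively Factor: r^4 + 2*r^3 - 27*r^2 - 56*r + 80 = (r - 5)*(r^3 + 7*r^2 + 8*r - 16) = (r - 5)*(r - 1)*(r^2 + 8*r + 16) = (r - 5)*(r - 1)*(r + 4)*(r + 4)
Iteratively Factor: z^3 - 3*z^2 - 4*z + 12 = (z - 3)*(z^2 - 4) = (z - 3)*(z - 2)*(z + 2)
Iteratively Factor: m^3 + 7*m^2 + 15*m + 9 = (m + 3)*(m^2 + 4*m + 3) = (m + 1)*(m + 3)*(m + 3)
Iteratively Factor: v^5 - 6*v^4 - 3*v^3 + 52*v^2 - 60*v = (v - 2)*(v^4 - 4*v^3 - 11*v^2 + 30*v) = (v - 2)*(v + 3)*(v^3 - 7*v^2 + 10*v) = v*(v - 2)*(v + 3)*(v^2 - 7*v + 10) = v*(v - 5)*(v - 2)*(v + 3)*(v - 2)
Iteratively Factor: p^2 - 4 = (p + 2)*(p - 2)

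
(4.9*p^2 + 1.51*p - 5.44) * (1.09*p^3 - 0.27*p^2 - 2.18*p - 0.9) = 5.341*p^5 + 0.3229*p^4 - 17.0193*p^3 - 6.233*p^2 + 10.5002*p + 4.896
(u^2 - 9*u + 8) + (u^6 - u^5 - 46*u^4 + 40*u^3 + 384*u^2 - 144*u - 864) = u^6 - u^5 - 46*u^4 + 40*u^3 + 385*u^2 - 153*u - 856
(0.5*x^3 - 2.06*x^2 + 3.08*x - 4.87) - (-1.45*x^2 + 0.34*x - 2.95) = 0.5*x^3 - 0.61*x^2 + 2.74*x - 1.92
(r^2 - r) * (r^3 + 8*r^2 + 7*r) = r^5 + 7*r^4 - r^3 - 7*r^2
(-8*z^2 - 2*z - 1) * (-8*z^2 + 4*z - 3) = 64*z^4 - 16*z^3 + 24*z^2 + 2*z + 3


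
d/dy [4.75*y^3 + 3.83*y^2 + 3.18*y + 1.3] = 14.25*y^2 + 7.66*y + 3.18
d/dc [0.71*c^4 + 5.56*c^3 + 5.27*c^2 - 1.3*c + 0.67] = 2.84*c^3 + 16.68*c^2 + 10.54*c - 1.3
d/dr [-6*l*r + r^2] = -6*l + 2*r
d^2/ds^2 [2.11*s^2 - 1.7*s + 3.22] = 4.22000000000000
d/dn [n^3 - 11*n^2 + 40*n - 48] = 3*n^2 - 22*n + 40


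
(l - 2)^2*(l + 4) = l^3 - 12*l + 16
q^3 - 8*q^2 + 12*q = q*(q - 6)*(q - 2)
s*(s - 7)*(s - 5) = s^3 - 12*s^2 + 35*s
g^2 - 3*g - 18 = (g - 6)*(g + 3)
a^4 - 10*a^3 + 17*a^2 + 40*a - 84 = (a - 7)*(a - 3)*(a - 2)*(a + 2)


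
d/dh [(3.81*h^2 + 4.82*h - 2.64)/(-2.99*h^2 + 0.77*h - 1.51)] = (17.3455*h^2 - 27.2934*h - 5.2454)/(8.9401*h^4 - 4.6046*h^3 + 9.6227*h^2 - 2.3254*h + 2.2801)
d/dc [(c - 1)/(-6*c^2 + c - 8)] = (-6*c^2 + c + (c - 1)*(12*c - 1) - 8)/(6*c^2 - c + 8)^2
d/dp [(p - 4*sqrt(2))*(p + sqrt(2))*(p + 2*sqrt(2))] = 3*p^2 - 2*sqrt(2)*p - 20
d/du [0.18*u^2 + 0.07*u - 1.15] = 0.36*u + 0.07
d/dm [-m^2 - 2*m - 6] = -2*m - 2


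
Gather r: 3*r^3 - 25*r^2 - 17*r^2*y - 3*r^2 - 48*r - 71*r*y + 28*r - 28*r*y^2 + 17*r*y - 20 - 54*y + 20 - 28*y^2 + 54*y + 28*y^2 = 3*r^3 + r^2*(-17*y - 28) + r*(-28*y^2 - 54*y - 20)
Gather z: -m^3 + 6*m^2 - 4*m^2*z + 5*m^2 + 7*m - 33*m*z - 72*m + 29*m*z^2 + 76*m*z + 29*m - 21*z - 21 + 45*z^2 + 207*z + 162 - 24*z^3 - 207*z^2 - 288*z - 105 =-m^3 + 11*m^2 - 36*m - 24*z^3 + z^2*(29*m - 162) + z*(-4*m^2 + 43*m - 102) + 36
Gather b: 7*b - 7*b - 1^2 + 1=0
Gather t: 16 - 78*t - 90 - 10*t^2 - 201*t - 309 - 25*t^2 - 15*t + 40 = -35*t^2 - 294*t - 343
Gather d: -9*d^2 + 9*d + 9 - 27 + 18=-9*d^2 + 9*d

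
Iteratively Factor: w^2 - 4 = (w - 2)*(w + 2)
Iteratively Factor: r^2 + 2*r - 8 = (r + 4)*(r - 2)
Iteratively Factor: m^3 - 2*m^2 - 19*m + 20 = (m + 4)*(m^2 - 6*m + 5) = (m - 5)*(m + 4)*(m - 1)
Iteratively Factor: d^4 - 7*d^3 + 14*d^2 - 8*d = (d - 2)*(d^3 - 5*d^2 + 4*d) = d*(d - 2)*(d^2 - 5*d + 4) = d*(d - 2)*(d - 1)*(d - 4)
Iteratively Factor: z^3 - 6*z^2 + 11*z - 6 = (z - 3)*(z^2 - 3*z + 2) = (z - 3)*(z - 1)*(z - 2)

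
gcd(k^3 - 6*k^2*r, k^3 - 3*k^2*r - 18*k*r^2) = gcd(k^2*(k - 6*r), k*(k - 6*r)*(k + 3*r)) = -k^2 + 6*k*r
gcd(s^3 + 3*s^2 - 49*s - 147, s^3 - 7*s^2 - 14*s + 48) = s + 3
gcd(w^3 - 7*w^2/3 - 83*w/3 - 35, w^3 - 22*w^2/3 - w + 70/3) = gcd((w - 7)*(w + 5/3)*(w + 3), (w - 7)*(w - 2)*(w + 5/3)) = w^2 - 16*w/3 - 35/3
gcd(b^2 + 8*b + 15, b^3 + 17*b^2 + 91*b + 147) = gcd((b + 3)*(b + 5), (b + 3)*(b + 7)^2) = b + 3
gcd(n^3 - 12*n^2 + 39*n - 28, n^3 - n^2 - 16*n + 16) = n^2 - 5*n + 4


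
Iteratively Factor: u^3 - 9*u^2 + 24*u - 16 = (u - 4)*(u^2 - 5*u + 4) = (u - 4)^2*(u - 1)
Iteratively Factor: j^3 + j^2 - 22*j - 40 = (j + 4)*(j^2 - 3*j - 10) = (j - 5)*(j + 4)*(j + 2)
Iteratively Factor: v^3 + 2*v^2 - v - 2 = (v + 1)*(v^2 + v - 2) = (v - 1)*(v + 1)*(v + 2)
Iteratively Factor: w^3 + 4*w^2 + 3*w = (w + 3)*(w^2 + w) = (w + 1)*(w + 3)*(w)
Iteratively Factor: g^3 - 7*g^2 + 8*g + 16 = (g + 1)*(g^2 - 8*g + 16) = (g - 4)*(g + 1)*(g - 4)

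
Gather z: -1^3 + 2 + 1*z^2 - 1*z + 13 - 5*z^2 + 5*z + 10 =-4*z^2 + 4*z + 24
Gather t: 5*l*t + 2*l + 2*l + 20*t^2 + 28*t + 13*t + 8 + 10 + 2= 4*l + 20*t^2 + t*(5*l + 41) + 20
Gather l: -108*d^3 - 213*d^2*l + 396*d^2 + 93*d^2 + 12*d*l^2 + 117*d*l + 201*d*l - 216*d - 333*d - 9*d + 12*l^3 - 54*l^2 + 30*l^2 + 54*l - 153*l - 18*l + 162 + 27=-108*d^3 + 489*d^2 - 558*d + 12*l^3 + l^2*(12*d - 24) + l*(-213*d^2 + 318*d - 117) + 189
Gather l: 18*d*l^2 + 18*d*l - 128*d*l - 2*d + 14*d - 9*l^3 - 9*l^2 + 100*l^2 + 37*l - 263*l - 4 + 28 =12*d - 9*l^3 + l^2*(18*d + 91) + l*(-110*d - 226) + 24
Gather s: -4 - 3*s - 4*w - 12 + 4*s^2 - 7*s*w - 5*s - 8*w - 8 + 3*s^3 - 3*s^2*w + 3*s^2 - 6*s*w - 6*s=3*s^3 + s^2*(7 - 3*w) + s*(-13*w - 14) - 12*w - 24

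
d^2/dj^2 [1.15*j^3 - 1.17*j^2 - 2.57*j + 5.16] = 6.9*j - 2.34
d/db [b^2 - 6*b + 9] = 2*b - 6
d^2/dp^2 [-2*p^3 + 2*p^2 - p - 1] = 4 - 12*p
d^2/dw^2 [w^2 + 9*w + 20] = 2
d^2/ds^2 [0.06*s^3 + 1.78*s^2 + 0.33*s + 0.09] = 0.36*s + 3.56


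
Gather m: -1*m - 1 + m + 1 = 0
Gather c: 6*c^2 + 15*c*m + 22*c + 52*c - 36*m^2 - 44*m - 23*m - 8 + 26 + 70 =6*c^2 + c*(15*m + 74) - 36*m^2 - 67*m + 88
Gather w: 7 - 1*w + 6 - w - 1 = 12 - 2*w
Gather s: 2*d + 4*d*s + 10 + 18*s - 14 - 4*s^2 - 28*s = 2*d - 4*s^2 + s*(4*d - 10) - 4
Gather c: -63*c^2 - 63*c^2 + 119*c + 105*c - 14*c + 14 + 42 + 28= -126*c^2 + 210*c + 84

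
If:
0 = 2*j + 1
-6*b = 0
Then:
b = 0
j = -1/2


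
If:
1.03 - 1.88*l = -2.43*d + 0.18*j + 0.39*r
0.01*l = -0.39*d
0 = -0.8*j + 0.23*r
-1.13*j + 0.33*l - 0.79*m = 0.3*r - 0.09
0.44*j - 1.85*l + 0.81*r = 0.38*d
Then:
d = -0.01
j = 0.21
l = 0.37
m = -0.30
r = 0.72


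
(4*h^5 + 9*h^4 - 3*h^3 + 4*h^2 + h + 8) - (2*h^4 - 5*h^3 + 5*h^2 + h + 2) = 4*h^5 + 7*h^4 + 2*h^3 - h^2 + 6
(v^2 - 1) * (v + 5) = v^3 + 5*v^2 - v - 5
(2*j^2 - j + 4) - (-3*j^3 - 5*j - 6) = 3*j^3 + 2*j^2 + 4*j + 10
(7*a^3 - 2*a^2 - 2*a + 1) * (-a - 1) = -7*a^4 - 5*a^3 + 4*a^2 + a - 1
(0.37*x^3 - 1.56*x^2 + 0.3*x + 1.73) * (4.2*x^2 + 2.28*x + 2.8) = 1.554*x^5 - 5.7084*x^4 - 1.2608*x^3 + 3.582*x^2 + 4.7844*x + 4.844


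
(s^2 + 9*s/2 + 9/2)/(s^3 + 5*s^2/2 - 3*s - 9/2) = (2*s + 3)/(2*s^2 - s - 3)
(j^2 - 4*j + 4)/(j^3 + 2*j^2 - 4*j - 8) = (j - 2)/(j^2 + 4*j + 4)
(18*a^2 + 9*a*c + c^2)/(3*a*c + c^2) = (6*a + c)/c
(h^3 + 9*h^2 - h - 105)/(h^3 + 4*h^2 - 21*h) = (h + 5)/h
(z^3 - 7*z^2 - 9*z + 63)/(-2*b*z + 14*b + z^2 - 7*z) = (z^2 - 9)/(-2*b + z)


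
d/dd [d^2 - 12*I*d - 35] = 2*d - 12*I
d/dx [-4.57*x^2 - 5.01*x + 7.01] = -9.14*x - 5.01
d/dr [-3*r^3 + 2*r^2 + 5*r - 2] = -9*r^2 + 4*r + 5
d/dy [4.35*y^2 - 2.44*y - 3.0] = 8.7*y - 2.44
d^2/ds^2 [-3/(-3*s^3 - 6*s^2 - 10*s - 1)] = 6*(-3*(3*s + 2)*(3*s^3 + 6*s^2 + 10*s + 1) + (9*s^2 + 12*s + 10)^2)/(3*s^3 + 6*s^2 + 10*s + 1)^3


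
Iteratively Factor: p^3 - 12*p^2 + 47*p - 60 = (p - 4)*(p^2 - 8*p + 15) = (p - 5)*(p - 4)*(p - 3)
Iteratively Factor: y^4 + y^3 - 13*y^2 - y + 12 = (y - 3)*(y^3 + 4*y^2 - y - 4) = (y - 3)*(y + 1)*(y^2 + 3*y - 4) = (y - 3)*(y - 1)*(y + 1)*(y + 4)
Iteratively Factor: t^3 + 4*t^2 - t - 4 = (t - 1)*(t^2 + 5*t + 4) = (t - 1)*(t + 4)*(t + 1)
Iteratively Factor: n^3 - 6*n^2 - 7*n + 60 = (n - 5)*(n^2 - n - 12) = (n - 5)*(n + 3)*(n - 4)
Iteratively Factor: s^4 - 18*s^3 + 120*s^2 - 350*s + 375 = (s - 3)*(s^3 - 15*s^2 + 75*s - 125) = (s - 5)*(s - 3)*(s^2 - 10*s + 25) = (s - 5)^2*(s - 3)*(s - 5)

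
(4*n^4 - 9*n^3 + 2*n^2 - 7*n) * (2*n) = 8*n^5 - 18*n^4 + 4*n^3 - 14*n^2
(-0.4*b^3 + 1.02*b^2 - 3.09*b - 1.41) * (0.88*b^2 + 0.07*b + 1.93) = -0.352*b^5 + 0.8696*b^4 - 3.4198*b^3 + 0.5115*b^2 - 6.0624*b - 2.7213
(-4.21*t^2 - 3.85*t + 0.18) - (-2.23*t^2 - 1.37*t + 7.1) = -1.98*t^2 - 2.48*t - 6.92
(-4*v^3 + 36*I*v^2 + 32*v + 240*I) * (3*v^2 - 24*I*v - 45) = -12*v^5 + 204*I*v^4 + 1140*v^3 - 1668*I*v^2 + 4320*v - 10800*I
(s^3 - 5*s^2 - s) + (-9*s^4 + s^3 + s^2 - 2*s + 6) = -9*s^4 + 2*s^3 - 4*s^2 - 3*s + 6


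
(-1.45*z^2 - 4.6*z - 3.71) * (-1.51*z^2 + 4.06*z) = 2.1895*z^4 + 1.059*z^3 - 13.0739*z^2 - 15.0626*z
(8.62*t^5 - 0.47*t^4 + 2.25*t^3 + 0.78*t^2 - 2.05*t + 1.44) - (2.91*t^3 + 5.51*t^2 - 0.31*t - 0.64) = 8.62*t^5 - 0.47*t^4 - 0.66*t^3 - 4.73*t^2 - 1.74*t + 2.08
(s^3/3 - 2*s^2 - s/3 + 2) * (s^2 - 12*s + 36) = s^5/3 - 6*s^4 + 107*s^3/3 - 66*s^2 - 36*s + 72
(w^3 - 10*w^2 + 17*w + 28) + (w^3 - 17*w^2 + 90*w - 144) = 2*w^3 - 27*w^2 + 107*w - 116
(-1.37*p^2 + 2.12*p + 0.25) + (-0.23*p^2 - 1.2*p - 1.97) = -1.6*p^2 + 0.92*p - 1.72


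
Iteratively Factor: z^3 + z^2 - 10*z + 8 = (z - 2)*(z^2 + 3*z - 4) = (z - 2)*(z - 1)*(z + 4)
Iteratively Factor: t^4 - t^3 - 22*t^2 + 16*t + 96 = (t + 2)*(t^3 - 3*t^2 - 16*t + 48) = (t - 3)*(t + 2)*(t^2 - 16) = (t - 4)*(t - 3)*(t + 2)*(t + 4)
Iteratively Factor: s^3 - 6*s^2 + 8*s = (s - 4)*(s^2 - 2*s) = (s - 4)*(s - 2)*(s)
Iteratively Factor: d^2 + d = (d + 1)*(d)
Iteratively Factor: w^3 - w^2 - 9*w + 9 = (w - 1)*(w^2 - 9) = (w - 3)*(w - 1)*(w + 3)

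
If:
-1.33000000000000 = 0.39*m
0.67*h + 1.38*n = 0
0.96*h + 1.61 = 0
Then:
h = -1.68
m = -3.41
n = 0.81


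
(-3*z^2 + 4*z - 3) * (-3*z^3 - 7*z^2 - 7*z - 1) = 9*z^5 + 9*z^4 + 2*z^3 - 4*z^2 + 17*z + 3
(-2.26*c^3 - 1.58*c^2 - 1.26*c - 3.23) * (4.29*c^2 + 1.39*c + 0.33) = -9.6954*c^5 - 9.9196*c^4 - 8.3474*c^3 - 16.1295*c^2 - 4.9055*c - 1.0659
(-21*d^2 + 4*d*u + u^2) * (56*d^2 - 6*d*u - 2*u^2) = -1176*d^4 + 350*d^3*u + 74*d^2*u^2 - 14*d*u^3 - 2*u^4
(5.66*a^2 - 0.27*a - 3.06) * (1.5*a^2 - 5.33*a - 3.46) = 8.49*a^4 - 30.5728*a^3 - 22.7345*a^2 + 17.244*a + 10.5876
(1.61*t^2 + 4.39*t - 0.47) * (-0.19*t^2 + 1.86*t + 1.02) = -0.3059*t^4 + 2.1605*t^3 + 9.8969*t^2 + 3.6036*t - 0.4794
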